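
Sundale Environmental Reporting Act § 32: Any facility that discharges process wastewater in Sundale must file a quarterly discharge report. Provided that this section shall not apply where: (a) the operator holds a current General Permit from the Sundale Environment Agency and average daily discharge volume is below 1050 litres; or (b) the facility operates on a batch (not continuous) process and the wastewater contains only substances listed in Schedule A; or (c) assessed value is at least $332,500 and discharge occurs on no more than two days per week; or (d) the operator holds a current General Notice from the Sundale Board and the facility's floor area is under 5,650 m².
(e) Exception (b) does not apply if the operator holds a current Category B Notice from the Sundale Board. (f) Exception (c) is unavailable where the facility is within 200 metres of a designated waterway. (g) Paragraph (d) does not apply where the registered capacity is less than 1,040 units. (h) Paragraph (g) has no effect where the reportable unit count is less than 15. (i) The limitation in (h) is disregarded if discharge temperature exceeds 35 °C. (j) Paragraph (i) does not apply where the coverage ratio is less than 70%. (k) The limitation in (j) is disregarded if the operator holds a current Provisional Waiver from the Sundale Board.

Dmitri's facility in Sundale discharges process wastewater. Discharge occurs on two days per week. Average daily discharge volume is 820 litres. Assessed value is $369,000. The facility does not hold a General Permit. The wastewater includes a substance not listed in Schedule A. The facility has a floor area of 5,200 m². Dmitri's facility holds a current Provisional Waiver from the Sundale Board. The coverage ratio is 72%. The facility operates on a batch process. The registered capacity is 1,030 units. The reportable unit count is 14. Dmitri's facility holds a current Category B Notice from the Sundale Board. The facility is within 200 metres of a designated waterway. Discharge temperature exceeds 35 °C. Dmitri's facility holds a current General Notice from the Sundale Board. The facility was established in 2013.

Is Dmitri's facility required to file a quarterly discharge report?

Yes — Dmitri's facility must file a quarterly discharge report.

Exception (a) fails — no General Permit is held.
Exception (b) does not apply: the wastewater includes a non-Schedule-A substance.
Exception (c)'s conditions are all satisfied: assessed value is $369,000, meeting the $332,500 threshold; discharge occurs on no more than two days per week. However, paragraph (f) must be considered: (f) operates against (c): the facility is within 200 m of a designated waterway. (c) is therefore removed.
All of (d)'s requirements are met (a current General Notice is held; the facility's floor area is 5,200 m², under the 5,650 m² limit). But: (g) is triggered — the registered capacity is 1,030 units, less than the 1,040 units limit. (h) operates (the reportable unit count is 14, less than the 15 limit), but is displaced by (i): (i) operates — discharge temperature exceeds 35 °C. (j), which would lift (i), is not triggered — the coverage ratio is 72%, not less than 70%. So (d) is unavailable.
No exception displaces § 32.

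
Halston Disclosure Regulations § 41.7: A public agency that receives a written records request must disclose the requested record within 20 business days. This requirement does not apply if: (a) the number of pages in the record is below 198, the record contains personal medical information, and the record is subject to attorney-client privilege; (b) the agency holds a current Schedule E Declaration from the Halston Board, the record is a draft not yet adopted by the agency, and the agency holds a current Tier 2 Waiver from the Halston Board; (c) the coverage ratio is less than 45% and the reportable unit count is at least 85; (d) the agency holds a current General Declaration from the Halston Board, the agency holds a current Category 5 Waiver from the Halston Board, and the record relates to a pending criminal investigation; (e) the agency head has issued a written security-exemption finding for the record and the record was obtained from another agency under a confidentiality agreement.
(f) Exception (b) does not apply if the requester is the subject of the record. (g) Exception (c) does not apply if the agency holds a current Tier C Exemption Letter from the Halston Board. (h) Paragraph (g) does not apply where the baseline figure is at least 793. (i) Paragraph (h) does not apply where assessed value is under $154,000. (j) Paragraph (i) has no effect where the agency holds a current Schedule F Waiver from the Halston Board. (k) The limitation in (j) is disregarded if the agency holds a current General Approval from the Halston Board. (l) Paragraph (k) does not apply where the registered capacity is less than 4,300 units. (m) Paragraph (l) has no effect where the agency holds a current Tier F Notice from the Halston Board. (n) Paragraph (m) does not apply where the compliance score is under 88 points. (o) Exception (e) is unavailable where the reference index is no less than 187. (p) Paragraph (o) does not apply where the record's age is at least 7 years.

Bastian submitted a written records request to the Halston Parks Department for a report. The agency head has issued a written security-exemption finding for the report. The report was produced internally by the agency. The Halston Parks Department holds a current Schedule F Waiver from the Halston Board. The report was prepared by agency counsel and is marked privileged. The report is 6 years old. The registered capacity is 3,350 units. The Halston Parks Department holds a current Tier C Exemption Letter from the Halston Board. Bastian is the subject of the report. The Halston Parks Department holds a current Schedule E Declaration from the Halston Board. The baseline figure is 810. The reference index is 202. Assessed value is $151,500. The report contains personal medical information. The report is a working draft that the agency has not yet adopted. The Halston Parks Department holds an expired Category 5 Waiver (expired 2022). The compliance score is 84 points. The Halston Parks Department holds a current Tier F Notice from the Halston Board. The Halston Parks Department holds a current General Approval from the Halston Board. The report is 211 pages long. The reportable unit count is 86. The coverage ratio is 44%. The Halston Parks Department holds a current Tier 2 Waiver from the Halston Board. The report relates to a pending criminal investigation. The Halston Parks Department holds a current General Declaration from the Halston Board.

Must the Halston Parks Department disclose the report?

No — exception (c) applies; the Halston Parks Department is not required to disclose the report.

Exception (a) does not apply: the number of pages in the record is 211, not below 198.
Exception (b): a current Schedule E Declaration is held; the report is an unadopted draft; a current Tier 2 Waiver is held — every condition holds. Turning to paragraph (f): (f) operates against (b): Bastian is the subject of the report. Exception (b) does not apply.
Exception (c) is satisfied on its face — the coverage ratio is 44%, less than the 45% limit; the reportable unit count is 86, meeting the 85 threshold. Considering the limiting provisions: (g) operates (a current Tier C Exemption Letter is held), but is itself disapplied by (h): (h) operates against (g): the baseline figure is 810, meeting the 793 threshold. (i) would limit (h) — assessed value is $151,500, under the $154,000 limit — but (j) sets (i) aside: (j) operates against (i): a current Schedule F Waiver is held. (k) would limit (j) — a current General Approval is held — but (l) sets (k) aside: (l) operates against (k): the registered capacity is 3,350 units, less than the 4,300 units limit. (m) would limit (l) — a current Tier F Notice is held — but (n) sets (m) aside: (n) is triggered — the compliance score is 84 points, under the 88 points limit. Exception (c) stands.
Exception (d) fails — no current Category 5 Waiver is held.
Exception (e) does not apply: the report was produced internally.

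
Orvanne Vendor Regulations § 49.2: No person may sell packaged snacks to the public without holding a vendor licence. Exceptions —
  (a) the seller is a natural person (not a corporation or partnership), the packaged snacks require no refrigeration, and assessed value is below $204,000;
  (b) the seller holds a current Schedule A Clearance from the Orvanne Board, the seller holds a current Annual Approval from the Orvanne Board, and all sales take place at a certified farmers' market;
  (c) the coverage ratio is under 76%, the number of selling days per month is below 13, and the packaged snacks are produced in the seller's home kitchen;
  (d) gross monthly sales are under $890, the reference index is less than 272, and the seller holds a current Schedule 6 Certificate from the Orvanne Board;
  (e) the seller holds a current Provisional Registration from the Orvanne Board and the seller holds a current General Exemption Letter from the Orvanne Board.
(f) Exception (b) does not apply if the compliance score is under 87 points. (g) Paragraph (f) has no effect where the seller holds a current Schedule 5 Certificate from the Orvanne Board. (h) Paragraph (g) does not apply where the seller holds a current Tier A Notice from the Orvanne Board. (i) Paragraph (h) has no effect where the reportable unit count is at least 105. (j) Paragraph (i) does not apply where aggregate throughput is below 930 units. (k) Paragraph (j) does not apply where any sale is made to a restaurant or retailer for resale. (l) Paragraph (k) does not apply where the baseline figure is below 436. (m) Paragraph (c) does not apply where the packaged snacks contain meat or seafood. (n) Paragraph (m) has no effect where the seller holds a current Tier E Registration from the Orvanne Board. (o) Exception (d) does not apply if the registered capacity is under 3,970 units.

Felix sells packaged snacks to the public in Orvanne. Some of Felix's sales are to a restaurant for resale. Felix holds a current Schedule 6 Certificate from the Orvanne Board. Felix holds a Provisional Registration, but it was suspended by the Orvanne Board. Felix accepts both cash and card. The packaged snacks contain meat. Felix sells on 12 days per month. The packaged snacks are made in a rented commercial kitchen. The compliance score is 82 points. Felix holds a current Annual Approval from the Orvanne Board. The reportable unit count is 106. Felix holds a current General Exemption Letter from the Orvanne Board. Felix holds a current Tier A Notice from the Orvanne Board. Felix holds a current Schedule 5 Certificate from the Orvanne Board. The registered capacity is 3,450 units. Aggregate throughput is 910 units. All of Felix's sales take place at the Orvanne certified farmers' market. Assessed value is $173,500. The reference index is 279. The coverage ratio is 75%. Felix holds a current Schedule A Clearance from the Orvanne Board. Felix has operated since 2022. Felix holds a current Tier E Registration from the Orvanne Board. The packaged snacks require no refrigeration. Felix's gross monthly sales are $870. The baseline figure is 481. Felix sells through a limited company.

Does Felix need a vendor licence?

Exception (a) fails — the seller operates through a limited company.
Exception (b)'s conditions are all satisfied: a current Schedule A Clearance is held; a current Annual Approval is held; all sales are at a certified farmers' market. Applying paragraphs (f)–(l): (f) would limit (b) — the compliance score is 82 points, under the 87 points limit — but (g) sets (f) aside: (g) applies — a current Schedule 5 Certificate is held. (h) would limit (g) — a current Tier A Notice is held — but (i) sets (h) aside: (i) operates against (h): the reportable unit count is 106, meeting the 105 threshold. (j) would limit (i) — aggregate throughput is 910 units, below the 930 units limit — but (k) sets (j) aside: (k) applies — some sales are to a restaurant for resale. (l), which would lift (k), is inapplicable — the baseline figure is 481, not below 436. (b) remains available.
Exception (c) fails — the packaged snacks are made in a commercial kitchen, not a home kitchen.
Exception (d) does not apply: the reference index is 279, not less than 272.
Exception (e) fails — there is no Provisional Registration in force.

No — exception (b) applies; Felix is not required to hold a vendor licence.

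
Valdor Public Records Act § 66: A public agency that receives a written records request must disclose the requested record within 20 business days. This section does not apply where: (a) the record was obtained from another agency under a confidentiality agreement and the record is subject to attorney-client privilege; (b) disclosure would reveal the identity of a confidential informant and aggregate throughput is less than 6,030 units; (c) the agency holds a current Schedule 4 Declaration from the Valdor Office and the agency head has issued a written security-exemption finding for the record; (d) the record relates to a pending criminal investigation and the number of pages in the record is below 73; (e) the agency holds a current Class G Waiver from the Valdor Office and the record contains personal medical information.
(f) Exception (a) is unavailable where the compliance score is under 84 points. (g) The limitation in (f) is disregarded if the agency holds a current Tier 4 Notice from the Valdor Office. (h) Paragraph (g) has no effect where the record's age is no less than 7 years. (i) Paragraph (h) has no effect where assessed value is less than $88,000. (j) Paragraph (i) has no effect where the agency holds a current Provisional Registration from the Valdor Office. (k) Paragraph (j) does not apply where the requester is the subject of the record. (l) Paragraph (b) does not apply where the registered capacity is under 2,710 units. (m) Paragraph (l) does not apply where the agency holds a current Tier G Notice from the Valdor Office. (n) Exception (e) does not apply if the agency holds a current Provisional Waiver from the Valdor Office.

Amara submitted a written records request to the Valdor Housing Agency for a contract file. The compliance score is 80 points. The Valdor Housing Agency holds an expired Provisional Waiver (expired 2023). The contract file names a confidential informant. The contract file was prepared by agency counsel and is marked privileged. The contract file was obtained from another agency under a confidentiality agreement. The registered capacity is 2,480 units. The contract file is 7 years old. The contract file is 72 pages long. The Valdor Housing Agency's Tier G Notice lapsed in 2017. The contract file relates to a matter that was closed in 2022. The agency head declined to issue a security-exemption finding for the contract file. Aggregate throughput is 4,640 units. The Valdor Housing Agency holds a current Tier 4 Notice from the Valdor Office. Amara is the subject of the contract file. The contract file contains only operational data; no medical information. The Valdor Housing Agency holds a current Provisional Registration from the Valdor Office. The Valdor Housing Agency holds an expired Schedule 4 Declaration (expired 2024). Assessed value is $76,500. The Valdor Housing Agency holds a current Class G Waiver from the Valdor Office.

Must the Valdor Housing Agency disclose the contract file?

No — exception (a) applies; the Valdor Housing Agency is not required to disclose the contract file.

Exception (a): the contract file was obtained under a confidentiality agreement; the contract file is privileged — every condition holds. As to paragraphs (f)–(k): (f) would limit (a) — the compliance score is 80 points, under the 84 points limit — but (g) sets (f) aside: (g) applies — a current Tier 4 Notice is held. (h) is triggered (the record's age is 7 years, meeting the 7 years threshold), but is displaced by (i): (i) operates against (h): assessed value is $76,500, less than the $88,000 limit. (j) operates (a current Provisional Registration is held), but is itself disapplied by (k): (k) operates — Amara is the subject of the contract file. Exception (a) stands.
All of (b)'s requirements are met (the contract file names a confidential informant; aggregate throughput is 4,640 units, less than the 6,030 units limit). Turning to paragraphs (l)–(m): (l) operates against (b): the registered capacity is 2,480 units, under the 2,710 units limit. (m), which would lift (l), is not engaged — no current Tier G Notice is held. So (b) is unavailable.
Exception (c) fails — there is no Schedule 4 Declaration in force.
Exception (d) does not apply: the contract file relates to a closed matter.
Exception (e) fails — the contract file contains only operational data.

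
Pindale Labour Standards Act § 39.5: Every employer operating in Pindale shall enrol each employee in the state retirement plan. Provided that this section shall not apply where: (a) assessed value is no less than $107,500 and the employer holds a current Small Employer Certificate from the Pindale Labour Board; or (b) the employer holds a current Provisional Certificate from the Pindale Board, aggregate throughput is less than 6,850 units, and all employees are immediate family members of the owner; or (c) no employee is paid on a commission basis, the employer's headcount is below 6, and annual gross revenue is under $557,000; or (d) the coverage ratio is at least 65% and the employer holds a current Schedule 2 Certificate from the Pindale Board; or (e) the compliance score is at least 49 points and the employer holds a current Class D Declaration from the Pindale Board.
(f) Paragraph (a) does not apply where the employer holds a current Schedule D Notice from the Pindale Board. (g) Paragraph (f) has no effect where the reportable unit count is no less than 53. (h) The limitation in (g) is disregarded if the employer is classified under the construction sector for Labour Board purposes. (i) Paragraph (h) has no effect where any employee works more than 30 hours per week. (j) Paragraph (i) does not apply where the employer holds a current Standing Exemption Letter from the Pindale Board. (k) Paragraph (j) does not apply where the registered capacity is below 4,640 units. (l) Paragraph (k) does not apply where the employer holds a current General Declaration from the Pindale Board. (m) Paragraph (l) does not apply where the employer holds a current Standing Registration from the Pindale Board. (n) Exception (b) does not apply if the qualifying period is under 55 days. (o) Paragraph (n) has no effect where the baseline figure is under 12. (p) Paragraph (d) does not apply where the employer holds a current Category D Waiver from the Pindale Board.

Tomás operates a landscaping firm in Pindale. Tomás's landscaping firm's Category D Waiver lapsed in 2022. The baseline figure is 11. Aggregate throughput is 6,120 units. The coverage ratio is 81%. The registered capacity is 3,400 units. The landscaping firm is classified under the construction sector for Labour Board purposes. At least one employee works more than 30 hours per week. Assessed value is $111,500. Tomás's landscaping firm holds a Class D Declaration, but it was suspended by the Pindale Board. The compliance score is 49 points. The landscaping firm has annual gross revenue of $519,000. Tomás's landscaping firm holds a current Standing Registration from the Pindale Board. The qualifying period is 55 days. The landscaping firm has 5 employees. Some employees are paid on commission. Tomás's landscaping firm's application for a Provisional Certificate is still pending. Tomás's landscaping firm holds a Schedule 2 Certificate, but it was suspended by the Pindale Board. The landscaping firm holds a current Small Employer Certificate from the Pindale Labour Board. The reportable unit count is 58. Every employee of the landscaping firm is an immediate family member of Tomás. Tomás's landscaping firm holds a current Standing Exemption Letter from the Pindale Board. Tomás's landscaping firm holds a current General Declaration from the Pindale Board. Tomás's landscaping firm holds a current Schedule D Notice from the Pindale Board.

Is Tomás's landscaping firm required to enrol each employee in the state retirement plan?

No — exception (a) applies; Tomás's landscaping firm is not required to enrol each employee in the state retirement plan.

Exception (a)'s conditions are all satisfied: assessed value is $111,500, meeting the $107,500 threshold; a current Small Employer Certificate is held. As to paragraphs (f)–(m): (f) is engaged (a current Schedule D Notice is held), but is set aside by (g): (g) operates against (f): the reportable unit count is 58, meeting the 53 threshold. (h) applies (the landscaping firm is classified under the construction sector), but is set aside by (i): (i) operates against (h): at least one employee exceeds 30 hours/week. (j) would limit (i) — a current Standing Exemption Letter is held — but (k) sets (j) aside: (k) is triggered — the registered capacity is 3,400 units, below the 4,640 units limit. (l) applies (a current General Declaration is held), but is itself disapplied by (m): (m) operates — a current Standing Registration is held. So (a) applies.
Exception (b) requires that the employer holds a current Provisional Certificate from the Pindale Board; but there is no Provisional Certificate in force, so (b) is unavailable.
Exception (c) fails — some employees are paid on commission.
Exception (d) requires that the employer holds a current Schedule 2 Certificate from the Pindale Board; but there is no Schedule 2 Certificate in force, so (d) is unavailable.
Exception (e) does not apply: no current Class D Declaration is held.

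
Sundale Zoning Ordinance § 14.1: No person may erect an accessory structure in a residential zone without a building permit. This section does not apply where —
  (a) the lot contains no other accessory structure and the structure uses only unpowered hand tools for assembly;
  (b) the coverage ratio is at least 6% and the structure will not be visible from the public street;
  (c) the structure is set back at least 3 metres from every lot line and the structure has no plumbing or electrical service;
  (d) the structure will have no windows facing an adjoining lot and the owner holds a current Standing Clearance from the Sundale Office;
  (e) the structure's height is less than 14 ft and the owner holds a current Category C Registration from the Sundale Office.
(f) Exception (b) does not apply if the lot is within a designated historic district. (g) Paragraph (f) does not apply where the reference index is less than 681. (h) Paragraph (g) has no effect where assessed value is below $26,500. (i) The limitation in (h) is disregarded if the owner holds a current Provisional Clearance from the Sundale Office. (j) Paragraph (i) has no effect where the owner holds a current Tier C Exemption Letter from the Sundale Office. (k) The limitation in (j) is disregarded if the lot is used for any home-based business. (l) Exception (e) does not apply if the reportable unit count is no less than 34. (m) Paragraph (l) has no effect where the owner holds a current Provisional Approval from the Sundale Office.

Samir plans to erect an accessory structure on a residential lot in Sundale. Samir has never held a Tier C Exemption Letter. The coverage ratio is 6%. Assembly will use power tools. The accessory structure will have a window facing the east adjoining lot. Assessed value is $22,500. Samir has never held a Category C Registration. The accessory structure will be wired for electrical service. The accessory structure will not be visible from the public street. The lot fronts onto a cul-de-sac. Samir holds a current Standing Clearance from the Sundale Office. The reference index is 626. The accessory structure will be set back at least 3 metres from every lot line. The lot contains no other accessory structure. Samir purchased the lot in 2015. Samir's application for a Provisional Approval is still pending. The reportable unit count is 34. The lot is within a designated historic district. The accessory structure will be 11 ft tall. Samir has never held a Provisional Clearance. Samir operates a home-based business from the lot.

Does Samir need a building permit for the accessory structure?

Exception (a) fails — assembly uses power tools.
Exception (b) is satisfied on its face — the coverage ratio is 6%, meeting the 6% threshold; the structure will not be visible from the street. But: (f) is engaged — the lot is in a historic district. (g) would limit (f) — the reference index is 626, less than the 681 limit — but (h) sets (g) aside: (h) operates against (g): assessed value is $22,500, below the $26,500 limit. (i) is not engaged (the Provisional Clearance is not current), so (h) stands. (b) is therefore removed.
Exception (c) does not apply: electrical service is planned.
Exception (d) requires that the structure will have no windows facing an adjoining lot; but a window faces an adjoining lot, so (d) is unavailable.
Exception (e) fails — the Category C Registration is not current.
No exception displaces § 14.1.

Yes — Samir must obtain a building permit.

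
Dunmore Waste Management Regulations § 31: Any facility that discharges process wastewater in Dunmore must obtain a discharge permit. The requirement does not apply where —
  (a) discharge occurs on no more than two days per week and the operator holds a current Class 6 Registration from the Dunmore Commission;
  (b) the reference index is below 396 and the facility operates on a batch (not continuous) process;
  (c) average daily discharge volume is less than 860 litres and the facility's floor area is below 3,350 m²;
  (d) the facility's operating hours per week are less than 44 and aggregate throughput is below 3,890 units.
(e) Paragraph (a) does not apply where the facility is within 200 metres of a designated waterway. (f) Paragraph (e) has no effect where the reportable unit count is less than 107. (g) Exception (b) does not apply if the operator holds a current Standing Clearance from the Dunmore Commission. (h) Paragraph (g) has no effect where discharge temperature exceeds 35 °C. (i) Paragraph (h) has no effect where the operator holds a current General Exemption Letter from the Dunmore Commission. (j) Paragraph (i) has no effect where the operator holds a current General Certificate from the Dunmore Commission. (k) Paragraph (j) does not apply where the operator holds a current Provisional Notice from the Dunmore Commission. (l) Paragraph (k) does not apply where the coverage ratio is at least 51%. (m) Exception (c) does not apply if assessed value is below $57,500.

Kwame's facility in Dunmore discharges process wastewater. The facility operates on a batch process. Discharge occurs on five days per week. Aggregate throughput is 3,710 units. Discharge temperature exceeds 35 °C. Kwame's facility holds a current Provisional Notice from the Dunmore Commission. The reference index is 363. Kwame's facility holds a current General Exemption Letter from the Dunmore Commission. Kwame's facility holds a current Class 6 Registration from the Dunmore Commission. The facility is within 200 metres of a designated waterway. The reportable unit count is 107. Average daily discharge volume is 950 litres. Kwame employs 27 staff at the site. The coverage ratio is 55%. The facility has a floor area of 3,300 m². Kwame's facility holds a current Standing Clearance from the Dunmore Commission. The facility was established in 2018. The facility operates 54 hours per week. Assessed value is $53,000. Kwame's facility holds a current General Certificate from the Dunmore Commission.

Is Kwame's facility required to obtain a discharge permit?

Exception (a) fails — discharge occurs on five days per week.
Exception (b) is satisfied on its face — the reference index is 363, below the 396 limit; the facility operates on a batch process. Considering the limiting provisions: (g) would limit (b) — a current Standing Clearance is held — but (h) sets (g) aside: (h) applies — discharge temperature exceeds 35 °C. (i) applies (a current General Exemption Letter is held), but yields to (j): (j) applies — a current General Certificate is held. (k) would limit (j) — a current Provisional Notice is held — but (l) sets (k) aside: (l) applies — the coverage ratio is 55%, meeting the 51% threshold. So (b) applies.
Exception (c) requires that average daily discharge volume is less than 860 litres; but average daily discharge volume is 950 litres, not less than 860 litres, so (c) is unavailable.
Exception (d) fails — the facility's operating hours per week are 54, not less than 44.

No — exception (b) applies; Kwame's facility is not required to obtain a discharge permit.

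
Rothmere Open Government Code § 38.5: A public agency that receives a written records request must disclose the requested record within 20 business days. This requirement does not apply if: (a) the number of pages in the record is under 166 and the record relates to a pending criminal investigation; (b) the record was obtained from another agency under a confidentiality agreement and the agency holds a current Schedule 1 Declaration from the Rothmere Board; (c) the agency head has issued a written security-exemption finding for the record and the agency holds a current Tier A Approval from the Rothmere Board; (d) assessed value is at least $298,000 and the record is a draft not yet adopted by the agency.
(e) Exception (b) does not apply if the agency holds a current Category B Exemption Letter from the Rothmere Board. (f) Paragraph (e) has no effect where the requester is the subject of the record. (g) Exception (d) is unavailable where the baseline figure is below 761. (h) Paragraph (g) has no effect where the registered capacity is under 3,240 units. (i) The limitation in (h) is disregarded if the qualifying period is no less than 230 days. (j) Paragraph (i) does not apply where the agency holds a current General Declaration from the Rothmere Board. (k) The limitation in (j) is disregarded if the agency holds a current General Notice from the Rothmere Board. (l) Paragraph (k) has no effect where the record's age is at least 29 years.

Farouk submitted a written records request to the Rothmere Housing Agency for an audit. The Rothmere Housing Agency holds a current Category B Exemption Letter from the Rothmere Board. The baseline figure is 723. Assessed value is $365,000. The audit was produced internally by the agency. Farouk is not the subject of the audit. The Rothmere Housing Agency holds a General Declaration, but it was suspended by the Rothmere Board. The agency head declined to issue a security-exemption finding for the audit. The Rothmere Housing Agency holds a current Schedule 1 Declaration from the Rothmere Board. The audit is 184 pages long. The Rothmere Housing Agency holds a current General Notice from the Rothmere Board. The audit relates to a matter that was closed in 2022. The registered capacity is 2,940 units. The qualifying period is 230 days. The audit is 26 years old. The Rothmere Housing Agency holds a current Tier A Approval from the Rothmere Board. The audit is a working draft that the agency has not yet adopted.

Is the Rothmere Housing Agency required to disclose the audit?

Exception (a) does not apply: the number of pages in the record is 184, not under 166.
Exception (b) fails — the audit was produced internally.
Exception (c) does not apply: the agency head declined to issue a security-exemption finding.
Exception (d)'s conditions are all satisfied: assessed value is $365,000, meeting the $298,000 threshold; the audit is an unadopted draft. However, paragraphs (g)–(l) must be considered: (g) operates against (d): the baseline figure is 723, below the 761 limit. (h) is engaged (the registered capacity is 2,940 units, under the 3,240 units limit), but is overridden by (i): (i) operates against (h): the qualifying period is 230 days, meeting the 230 days threshold. (j), which would lift (i), is inapplicable — there is no General Declaration in force. (d) is therefore removed.
No exception displaces § 38.5.

Yes — the Rothmere Housing Agency must disclose the audit.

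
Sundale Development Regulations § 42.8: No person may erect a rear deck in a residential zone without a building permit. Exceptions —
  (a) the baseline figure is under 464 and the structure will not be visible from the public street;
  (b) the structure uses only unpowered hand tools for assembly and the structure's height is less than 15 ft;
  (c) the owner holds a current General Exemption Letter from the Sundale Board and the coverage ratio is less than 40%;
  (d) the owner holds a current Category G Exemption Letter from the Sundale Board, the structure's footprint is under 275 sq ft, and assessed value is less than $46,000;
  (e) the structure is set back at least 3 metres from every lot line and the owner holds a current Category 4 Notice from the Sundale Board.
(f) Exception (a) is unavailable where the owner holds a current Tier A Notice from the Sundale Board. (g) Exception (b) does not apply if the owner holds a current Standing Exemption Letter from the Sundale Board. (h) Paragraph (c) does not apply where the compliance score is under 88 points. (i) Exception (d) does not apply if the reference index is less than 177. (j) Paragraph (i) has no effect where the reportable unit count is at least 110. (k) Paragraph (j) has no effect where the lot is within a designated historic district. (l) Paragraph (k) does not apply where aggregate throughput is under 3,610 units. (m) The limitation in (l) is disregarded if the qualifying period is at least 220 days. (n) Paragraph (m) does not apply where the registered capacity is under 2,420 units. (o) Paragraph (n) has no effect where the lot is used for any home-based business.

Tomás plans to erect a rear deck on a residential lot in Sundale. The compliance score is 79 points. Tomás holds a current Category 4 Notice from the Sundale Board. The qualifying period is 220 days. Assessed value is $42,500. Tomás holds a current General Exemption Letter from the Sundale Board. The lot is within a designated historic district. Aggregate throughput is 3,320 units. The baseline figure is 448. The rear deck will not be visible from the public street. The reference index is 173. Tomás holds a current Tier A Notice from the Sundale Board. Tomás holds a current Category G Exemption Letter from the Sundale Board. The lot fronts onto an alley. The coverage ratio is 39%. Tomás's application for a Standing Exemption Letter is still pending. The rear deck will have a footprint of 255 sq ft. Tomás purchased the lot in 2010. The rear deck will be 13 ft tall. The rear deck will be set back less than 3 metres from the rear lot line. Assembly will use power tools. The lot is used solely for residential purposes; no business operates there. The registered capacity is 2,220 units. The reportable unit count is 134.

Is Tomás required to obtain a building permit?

No — exception (d) applies; Tomás does not need a building permit.

All of (a)'s requirements are met (the baseline figure is 448, under the 464 limit; the structure will not be visible from the street). But applying paragraph (f): (f) operates against (a): a current Tier A Notice is held. Exception (a) does not apply.
Exception (b) does not apply: assembly uses power tools.
All of (c)'s requirements are met (a current General Exemption Letter is held; the coverage ratio is 39%, less than the 40% limit). Turning to paragraph (h): (h) operates against (c): the compliance score is 79 points, under the 88 points limit. Exception (c) does not apply.
Exception (d)'s conditions are all satisfied: a current Category G Exemption Letter is held; the structure's footprint is 255 sq ft, under the 275 sq ft limit; assessed value is $42,500, less than the $46,000 limit. Considering the limiting provisions: (i) would limit (d) — the reference index is 173, less than the 177 limit — but (j) sets (i) aside: (j) applies — the reportable unit count is 134, meeting the 110 threshold. (k) applies (the lot is in a historic district), but is itself disapplied by (l): (l) operates against (k): aggregate throughput is 3,320 units, under the 3,610 units limit. (m) operates (the qualifying period is 220 days, meeting the 220 days threshold), but is displaced by (n): (n) operates against (m): the registered capacity is 2,220 units, under the 2,420 units limit. (o), which would lift (n), is inapplicable — the lot is solely residential. (d) remains available.
Exception (e) does not apply: the rear setback is under 3 m.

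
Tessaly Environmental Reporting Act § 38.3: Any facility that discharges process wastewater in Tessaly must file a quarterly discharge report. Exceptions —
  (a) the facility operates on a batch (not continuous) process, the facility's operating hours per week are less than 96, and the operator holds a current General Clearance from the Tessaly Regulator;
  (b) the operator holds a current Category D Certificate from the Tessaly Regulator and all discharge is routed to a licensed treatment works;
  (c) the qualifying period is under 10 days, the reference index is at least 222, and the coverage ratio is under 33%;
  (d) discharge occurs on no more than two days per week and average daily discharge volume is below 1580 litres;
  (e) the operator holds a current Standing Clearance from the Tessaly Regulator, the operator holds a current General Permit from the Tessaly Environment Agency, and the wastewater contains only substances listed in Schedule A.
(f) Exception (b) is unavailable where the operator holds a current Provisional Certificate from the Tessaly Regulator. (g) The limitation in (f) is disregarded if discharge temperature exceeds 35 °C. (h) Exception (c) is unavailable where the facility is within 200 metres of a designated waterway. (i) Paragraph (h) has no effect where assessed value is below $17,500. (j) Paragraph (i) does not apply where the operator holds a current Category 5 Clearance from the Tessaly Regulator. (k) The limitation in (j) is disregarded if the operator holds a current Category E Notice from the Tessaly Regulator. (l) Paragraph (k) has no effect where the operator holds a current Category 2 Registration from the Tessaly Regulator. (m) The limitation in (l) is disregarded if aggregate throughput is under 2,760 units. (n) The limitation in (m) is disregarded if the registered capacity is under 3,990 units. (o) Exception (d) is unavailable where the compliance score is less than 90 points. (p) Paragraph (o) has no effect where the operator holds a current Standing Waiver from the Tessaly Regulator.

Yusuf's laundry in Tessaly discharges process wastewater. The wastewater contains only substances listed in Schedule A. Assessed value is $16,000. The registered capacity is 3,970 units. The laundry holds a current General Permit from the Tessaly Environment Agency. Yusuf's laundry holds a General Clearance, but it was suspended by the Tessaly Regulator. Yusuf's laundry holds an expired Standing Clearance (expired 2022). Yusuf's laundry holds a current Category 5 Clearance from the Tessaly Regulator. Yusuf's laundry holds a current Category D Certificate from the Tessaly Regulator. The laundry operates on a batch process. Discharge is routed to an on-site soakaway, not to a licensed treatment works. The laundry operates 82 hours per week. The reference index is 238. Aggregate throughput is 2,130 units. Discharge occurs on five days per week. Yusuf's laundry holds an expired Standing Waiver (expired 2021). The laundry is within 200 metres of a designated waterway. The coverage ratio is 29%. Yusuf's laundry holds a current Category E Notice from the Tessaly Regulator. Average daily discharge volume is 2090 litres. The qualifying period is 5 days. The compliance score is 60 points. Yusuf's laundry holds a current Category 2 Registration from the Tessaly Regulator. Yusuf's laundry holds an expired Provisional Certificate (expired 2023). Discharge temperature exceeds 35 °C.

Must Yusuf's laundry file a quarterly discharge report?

Exception (a) does not apply: no current General Clearance is held.
Exception (b) does not apply: discharge is not routed to a licensed treatment works.
Exception (c)'s conditions are all satisfied: the qualifying period is 5 days, under the 10 days limit; the reference index is 238, meeting the 222 threshold; the coverage ratio is 29%, under the 33% limit. But applying paragraphs (h)–(n): (h) operates against (c): the laundry is within 200 m of a designated waterway. (i) would limit (h) — assessed value is $16,000, below the $17,500 limit — but (j) sets (i) aside: (j) applies — a current Category 5 Clearance is held. (k) is engaged (a current Category E Notice is held), but yields to (l): (l) applies — a current Category 2 Registration is held. (m) would limit (l) — aggregate throughput is 2,130 units, under the 2,760 units limit — but (n) sets (m) aside: (n) applies — the registered capacity is 3,970 units, under the 3,990 units limit. Exception (c) does not apply.
Exception (d) does not apply: discharge occurs on five days per week.
Exception (e) does not apply: there is no Standing Clearance in force.
Every exception is unavailable, so the rule governs.

Yes — Yusuf's laundry must file a quarterly discharge report.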